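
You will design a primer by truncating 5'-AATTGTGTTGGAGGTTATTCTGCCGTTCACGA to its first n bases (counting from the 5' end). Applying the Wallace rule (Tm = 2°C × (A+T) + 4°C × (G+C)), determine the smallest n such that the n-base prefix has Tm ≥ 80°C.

First 27 bases: AATTGTGTTGGAGGTTATTCTGCCGTT → Tm = 76°C (< 80°C)
First 28 bases: AATTGTGTTGGAGGTTATTCTGCCGTTC → Tm = 80°C (≥ 80°C)
Since every base adds ≥2°C, Tm only increases with n, so the threshold is first crossed at n = 28.

n = 28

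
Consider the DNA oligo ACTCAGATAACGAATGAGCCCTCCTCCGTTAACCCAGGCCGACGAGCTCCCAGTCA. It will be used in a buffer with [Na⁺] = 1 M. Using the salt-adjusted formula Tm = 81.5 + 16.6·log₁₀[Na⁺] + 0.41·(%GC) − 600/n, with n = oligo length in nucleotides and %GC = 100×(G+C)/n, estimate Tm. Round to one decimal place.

94.2°C

Length n = 56. Counting bases: T=9, G=11, C=21, A=15
G+C = 32, so %GC = 32/56 × 100 = 57.143%
Salt term: 16.6 × (0) = 0
GC term: 0.41 × 57.143 = 23.429; length term: −600/56 = −10.714
Tm = 81.5 + (0) + 23.429 − 10.714 = 94.215 → 94.2°C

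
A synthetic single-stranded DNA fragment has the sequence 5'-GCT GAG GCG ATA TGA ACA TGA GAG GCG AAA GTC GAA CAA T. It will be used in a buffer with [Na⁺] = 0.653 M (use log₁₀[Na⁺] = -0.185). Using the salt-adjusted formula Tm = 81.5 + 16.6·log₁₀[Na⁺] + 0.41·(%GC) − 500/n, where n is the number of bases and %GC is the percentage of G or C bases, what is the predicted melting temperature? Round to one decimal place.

85.4°C

Length n = 40. Scanning the sequence gives A=15, T=6, C=6, G=13.
G+C = 19, so %GC = 19/40 × 100 = 47.5%
Salt term: 16.6 × (-0.185) = -3.071
GC term: 0.41 × 47.5 = 19.475; length term: −500/40 = −12.5
Tm = 81.5 + (-3.071) + 19.475 − 12.5 = 85.404 → 85.4°C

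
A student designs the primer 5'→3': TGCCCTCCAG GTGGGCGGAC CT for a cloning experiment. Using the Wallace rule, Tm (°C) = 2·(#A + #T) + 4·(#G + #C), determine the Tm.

Scanning the sequence gives T=4, A=2, C=8, G=8.
AT pairs contribute 6, GC pairs contribute 16.
Tm = 4·16 + 2·6 = 64 + 12 = 76°C

76°C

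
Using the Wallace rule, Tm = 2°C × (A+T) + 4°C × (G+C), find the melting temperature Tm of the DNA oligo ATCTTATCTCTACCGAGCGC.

60°C

Counting bases: G=3, A=4, C=7, T=6
AT pairs contribute 10, GC pairs contribute 10.
Tm = 4·10 + 2·10 = 40 + 20 = 60°C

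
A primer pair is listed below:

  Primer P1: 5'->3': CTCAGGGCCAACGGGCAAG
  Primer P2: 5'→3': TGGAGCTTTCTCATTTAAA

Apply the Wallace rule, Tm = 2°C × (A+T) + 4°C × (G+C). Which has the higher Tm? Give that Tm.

Primer P1: A+T=6, G+C=13 → Tm = 2(6)+4(13) = 64°C
Primer P2: A+T=13, G+C=6 → Tm = 2(13)+4(6) = 50°C
64°C vs 50°C → primer P1 is higher.

Primer P1, 64°C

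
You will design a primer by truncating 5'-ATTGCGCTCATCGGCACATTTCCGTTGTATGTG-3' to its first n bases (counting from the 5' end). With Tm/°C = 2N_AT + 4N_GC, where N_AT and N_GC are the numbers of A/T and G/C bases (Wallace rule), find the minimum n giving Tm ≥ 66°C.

n = 22

First 21 bases: ATTGCGCTCATCGGCACATTT → Tm = 62°C (< 66°C)
First 22 bases: ATTGCGCTCATCGGCACATTTC → Tm = 66°C (≥ 66°C)
Since every base adds ≥2°C, Tm only increases with n, so the threshold is first crossed at n = 22.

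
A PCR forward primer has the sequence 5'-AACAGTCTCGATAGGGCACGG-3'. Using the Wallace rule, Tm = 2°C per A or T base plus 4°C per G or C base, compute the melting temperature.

T=3, C=5, G=7, A=6
A+T = 9, G+C = 12
Tm = 4·12 + 2·9 = 48 + 18 = 66°C

66°C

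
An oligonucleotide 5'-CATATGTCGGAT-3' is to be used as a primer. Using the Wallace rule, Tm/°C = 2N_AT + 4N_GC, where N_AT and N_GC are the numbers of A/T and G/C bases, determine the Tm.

Scanning the sequence gives G=3, A=3, C=2, T=4.
A+T = 7, G+C = 5
Tm = 2×7 + 4×5 = 34°C

34°C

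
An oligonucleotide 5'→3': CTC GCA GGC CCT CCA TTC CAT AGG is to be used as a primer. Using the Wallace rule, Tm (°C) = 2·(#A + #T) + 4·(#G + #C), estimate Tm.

Base counts: C=10, T=5, G=5, A=4
So N_AT = 9 and N_GC = 15.
Tm = 2(9) + 4(15) = 18 + 60 = 78°C

78°C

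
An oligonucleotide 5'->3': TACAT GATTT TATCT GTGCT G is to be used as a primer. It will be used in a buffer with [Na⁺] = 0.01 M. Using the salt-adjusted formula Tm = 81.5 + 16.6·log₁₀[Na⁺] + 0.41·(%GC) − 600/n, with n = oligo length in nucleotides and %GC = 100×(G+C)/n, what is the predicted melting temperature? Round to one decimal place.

33.4°C

Length n = 21. Counting bases: T=10, C=3, A=4, G=4
G+C = 7, so %GC = 7/21 × 100 = 33.333%
Salt term: 16.6 × (-2) = -33.2
GC term: 0.41 × 33.333 = 13.667; length term: −600/21 = −28.571
Tm = 81.5 + (-33.2) + 13.667 − 28.571 = 33.396 → 33.4°C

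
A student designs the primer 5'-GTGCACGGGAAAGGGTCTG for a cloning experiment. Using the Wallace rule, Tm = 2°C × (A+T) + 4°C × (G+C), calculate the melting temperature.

62°C

Scanning the sequence gives A=4, C=3, G=9, T=3.
AT pairs contribute 7, GC pairs contribute 12.
Tm = 2×7 + 4×12 = 62°C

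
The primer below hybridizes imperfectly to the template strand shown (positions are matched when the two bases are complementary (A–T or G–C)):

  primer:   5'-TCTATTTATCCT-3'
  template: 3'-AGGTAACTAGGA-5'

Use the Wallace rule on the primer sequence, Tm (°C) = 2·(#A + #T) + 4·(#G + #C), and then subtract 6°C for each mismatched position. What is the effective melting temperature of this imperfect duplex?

Primer base counts: A=2, T=7, G=0, C=3 → A+T=9, G+C=3
Perfect-match Tm = 2(9) + 4(3) = 18 + 12 = 30°C
Mismatches (positions where the bases are not complementary): 2 (at positions 3, 7)
Effective Tm = 30 − 2×6 = 30 − 12 = 18°C

18°C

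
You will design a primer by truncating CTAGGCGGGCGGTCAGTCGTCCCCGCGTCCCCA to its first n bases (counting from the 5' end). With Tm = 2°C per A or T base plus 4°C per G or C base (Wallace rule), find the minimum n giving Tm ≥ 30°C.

n = 9

First 8 bases: CTAGGCGG → Tm = 28°C (< 30°C)
First 9 bases: CTAGGCGGG → Tm = 32°C (≥ 30°C)
Each additional base adds 2°C (A/T) or 4°C (G/C), so Tm is non-decreasing in n; n = 9 is the first length to reach 30°C.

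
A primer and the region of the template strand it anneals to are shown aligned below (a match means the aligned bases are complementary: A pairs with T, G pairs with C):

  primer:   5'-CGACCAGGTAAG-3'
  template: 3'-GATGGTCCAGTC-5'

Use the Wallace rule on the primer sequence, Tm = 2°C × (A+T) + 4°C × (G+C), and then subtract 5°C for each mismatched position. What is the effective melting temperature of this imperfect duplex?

Primer base counts: A=4, T=1, G=4, C=3 → A+T=5, G+C=7
Perfect-match Tm = 2(5) + 4(7) = 10 + 28 = 38°C
Mismatches (positions where the bases are not complementary): 2 (at positions 2, 10)
Effective Tm = 38 − 2×5 = 38 − 10 = 28°C

28°C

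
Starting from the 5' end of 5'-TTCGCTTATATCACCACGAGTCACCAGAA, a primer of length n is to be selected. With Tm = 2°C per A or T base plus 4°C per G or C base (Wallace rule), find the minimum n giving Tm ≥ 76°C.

n = 26

First 25 bases: TTCGCTTATATCACCACGAGTCACC → Tm = 74°C (< 76°C)
First 26 bases: TTCGCTTATATCACCACGAGTCACCA → Tm = 76°C (≥ 76°C)
Since every base adds ≥2°C, Tm only increases with n, so the threshold is first crossed at n = 26.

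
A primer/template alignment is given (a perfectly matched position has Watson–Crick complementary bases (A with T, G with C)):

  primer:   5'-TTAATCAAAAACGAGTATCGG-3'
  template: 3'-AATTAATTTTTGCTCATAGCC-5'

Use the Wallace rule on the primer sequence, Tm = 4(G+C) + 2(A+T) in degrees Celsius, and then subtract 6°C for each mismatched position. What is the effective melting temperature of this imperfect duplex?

Primer base counts: A=9, T=5, G=4, C=3 → A+T=14, G+C=7
Perfect-match Tm = 2(14) + 4(7) = 28 + 28 = 56°C
Mismatches (positions where the bases are not complementary): 1 (at position 6)
Effective Tm = 56 − 1×6 = 56 − 6 = 50°C

50°C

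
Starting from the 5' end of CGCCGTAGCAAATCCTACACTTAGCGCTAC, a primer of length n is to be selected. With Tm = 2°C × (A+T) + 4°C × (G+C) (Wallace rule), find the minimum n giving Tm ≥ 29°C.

First 8 bases: CGCCGTAG → Tm = 28°C (< 29°C)
First 9 bases: CGCCGTAGC → Tm = 32°C (≥ 29°C)
Each additional base adds 2°C (A/T) or 4°C (G/C), so Tm is non-decreasing in n; n = 9 is the first length to reach 29°C.

n = 9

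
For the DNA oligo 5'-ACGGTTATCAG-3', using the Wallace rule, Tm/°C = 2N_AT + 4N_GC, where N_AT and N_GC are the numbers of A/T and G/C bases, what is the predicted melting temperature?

32°C

Scanning the sequence gives G=3, C=2, A=3, T=3.
AT pairs contribute 6, GC pairs contribute 5.
Tm = 4·5 + 2·6 = 20 + 12 = 32°C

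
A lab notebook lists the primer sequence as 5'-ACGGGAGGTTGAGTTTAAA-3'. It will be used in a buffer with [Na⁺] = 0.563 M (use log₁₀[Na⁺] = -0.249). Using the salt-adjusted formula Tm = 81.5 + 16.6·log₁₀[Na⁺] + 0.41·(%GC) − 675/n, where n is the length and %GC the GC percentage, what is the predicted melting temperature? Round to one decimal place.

59.1°C

Length n = 19. Scanning the sequence gives T=5, C=1, G=7, A=6.
G+C = 8, so %GC = 8/19 × 100 = 42.105%
Salt term: 16.6 × (-0.249) = -4.133
GC term: 0.41 × 42.105 = 17.263; length term: −675/19 = −35.526
Tm = 81.5 + (-4.133) + 17.263 − 35.526 = 59.104 → 59.1°C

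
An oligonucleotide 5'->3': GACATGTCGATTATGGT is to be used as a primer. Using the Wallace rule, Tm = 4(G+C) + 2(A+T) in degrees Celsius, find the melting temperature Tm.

Scanning the sequence gives C=2, G=5, T=6, A=4.
AT pairs contribute 10, GC pairs contribute 7.
Tm = 2×10 + 4×7 = 48°C

48°C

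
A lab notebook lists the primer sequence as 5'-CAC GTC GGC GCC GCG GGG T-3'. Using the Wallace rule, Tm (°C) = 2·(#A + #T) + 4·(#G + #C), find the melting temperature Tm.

70°C

C=7, G=9, T=2, A=1
AT pairs contribute 3, GC pairs contribute 16.
Tm = 2(3) + 4(16) = 6 + 64 = 70°C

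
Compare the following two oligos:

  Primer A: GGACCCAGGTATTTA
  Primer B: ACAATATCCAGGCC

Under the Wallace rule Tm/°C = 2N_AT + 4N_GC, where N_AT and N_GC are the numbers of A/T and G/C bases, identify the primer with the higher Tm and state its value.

Primer A, 44°C

Primer A: A+T=8, G+C=7 → Tm = 2(8)+4(7) = 44°C
Primer B: A+T=7, G+C=7 → Tm = 2(7)+4(7) = 42°C
44°C vs 42°C → primer A is higher.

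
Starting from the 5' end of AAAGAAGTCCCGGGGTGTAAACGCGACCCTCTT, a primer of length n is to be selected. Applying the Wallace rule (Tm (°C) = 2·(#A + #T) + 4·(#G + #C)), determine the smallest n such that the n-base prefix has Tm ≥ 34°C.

n = 12

First 11 bases: AAAGAAGTCCC → Tm = 32°C (< 34°C)
First 12 bases: AAAGAAGTCCCG → Tm = 36°C (≥ 34°C)
Each additional base adds 2°C (A/T) or 4°C (G/C), so Tm is non-decreasing in n; n = 12 is the first length to reach 34°C.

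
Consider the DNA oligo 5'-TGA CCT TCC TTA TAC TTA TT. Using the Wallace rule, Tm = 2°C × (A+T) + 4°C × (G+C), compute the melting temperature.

52°C

Scanning the sequence gives G=1, C=5, T=10, A=4.
So N_AT = 14 and N_GC = 6.
Tm = 2×14 + 4×6 = 52°C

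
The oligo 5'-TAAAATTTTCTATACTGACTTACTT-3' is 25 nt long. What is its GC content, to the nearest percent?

A=8, T=12, G=1, C=4
G+C = 1 + 4 = 5 out of 25 bases
%GC = 5/25 × 100 = 20% ≈ 20%

20%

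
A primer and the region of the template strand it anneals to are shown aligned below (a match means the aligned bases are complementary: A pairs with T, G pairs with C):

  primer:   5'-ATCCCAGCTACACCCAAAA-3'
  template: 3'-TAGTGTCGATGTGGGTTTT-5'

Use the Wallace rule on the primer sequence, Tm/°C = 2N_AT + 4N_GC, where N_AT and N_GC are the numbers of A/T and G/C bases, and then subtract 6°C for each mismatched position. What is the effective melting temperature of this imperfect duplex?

Primer base counts: A=8, T=2, G=1, C=8 → A+T=10, G+C=9
Perfect-match Tm = 2(10) + 4(9) = 20 + 36 = 56°C
Mismatches (positions where the bases are not complementary): 1 (at position 4)
Effective Tm = 56 − 1×6 = 56 − 6 = 50°C

50°C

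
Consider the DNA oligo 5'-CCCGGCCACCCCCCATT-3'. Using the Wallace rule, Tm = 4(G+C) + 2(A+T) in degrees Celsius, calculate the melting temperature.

60°C

Base counts: A=2, C=11, T=2, G=2
So N_AT = 4 and N_GC = 13.
Tm = 2(4) + 4(13) = 8 + 52 = 60°C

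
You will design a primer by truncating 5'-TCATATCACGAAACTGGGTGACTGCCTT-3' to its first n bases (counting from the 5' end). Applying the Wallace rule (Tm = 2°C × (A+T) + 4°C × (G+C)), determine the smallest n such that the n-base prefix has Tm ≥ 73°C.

n = 25

First 24 bases: TCATATCACGAAACTGGGTGACTG → Tm = 70°C (< 73°C)
First 25 bases: TCATATCACGAAACTGGGTGACTGC → Tm = 74°C (≥ 73°C)
Each additional base adds 2°C (A/T) or 4°C (G/C), so Tm is non-decreasing in n; n = 25 is the first length to reach 73°C.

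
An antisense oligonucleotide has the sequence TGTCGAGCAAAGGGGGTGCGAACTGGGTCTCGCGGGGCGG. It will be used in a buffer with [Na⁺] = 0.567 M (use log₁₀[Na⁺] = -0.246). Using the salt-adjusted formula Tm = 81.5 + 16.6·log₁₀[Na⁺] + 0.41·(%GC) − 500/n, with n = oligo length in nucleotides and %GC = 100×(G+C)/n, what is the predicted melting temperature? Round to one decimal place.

93.6°C

Length n = 40. Scanning the sequence gives C=8, A=6, G=20, T=6.
G+C = 28, so %GC = 28/40 × 100 = 70%
Salt term: 16.6 × (-0.246) = -4.084
GC term: 0.41 × 70 = 28.7; length term: −500/40 = −12.5
Tm = 81.5 + (-4.084) + 28.7 − 12.5 = 93.616 → 93.6°C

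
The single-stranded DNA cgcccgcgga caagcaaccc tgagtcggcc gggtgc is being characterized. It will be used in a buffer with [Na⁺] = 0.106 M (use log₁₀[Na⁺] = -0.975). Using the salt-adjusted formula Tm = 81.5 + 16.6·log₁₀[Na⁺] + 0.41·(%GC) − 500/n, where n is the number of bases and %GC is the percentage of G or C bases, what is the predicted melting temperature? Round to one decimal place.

Length n = 36. Base counts: G=13, C=14, A=6, T=3
G+C = 27, so %GC = 27/36 × 100 = 75%
Salt term: 16.6 × (-0.975) = -16.185
GC term: 0.41 × 75 = 30.75; length term: −500/36 = −13.889
Tm = 81.5 + (-16.185) + 30.75 − 13.889 = 82.176 → 82.2°C

82.2°C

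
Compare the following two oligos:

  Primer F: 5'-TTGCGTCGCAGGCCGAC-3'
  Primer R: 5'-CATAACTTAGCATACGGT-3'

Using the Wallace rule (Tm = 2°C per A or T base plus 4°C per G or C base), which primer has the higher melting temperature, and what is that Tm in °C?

Primer F: A+T=5, G+C=12 → Tm = 2(5)+4(12) = 58°C
Primer R: A+T=11, G+C=7 → Tm = 2(11)+4(7) = 50°C
58°C vs 50°C → primer F is higher.

Primer F, 58°C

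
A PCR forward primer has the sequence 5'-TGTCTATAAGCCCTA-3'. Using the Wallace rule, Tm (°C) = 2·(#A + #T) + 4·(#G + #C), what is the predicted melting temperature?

42°C

Scanning the sequence gives A=4, C=4, G=2, T=5.
So N_AT = 9 and N_GC = 6.
Tm = 2(9) + 4(6) = 18 + 24 = 42°C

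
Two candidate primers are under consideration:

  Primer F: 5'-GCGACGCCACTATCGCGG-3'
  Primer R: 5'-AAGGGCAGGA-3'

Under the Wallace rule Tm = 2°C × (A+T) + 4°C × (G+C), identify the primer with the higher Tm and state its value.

Primer F: A+T=5, G+C=13 → Tm = 2(5)+4(13) = 62°C
Primer R: A+T=4, G+C=6 → Tm = 2(4)+4(6) = 32°C
62°C vs 32°C → primer F is higher.

Primer F, 62°C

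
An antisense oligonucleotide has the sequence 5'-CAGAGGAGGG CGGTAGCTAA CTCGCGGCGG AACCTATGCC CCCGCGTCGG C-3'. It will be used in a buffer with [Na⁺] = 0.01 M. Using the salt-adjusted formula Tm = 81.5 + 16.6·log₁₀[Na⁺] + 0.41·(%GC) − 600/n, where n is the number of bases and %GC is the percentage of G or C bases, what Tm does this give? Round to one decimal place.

Length n = 51. G=19, A=9, T=6, C=17
G+C = 36, so %GC = 36/51 × 100 = 70.588%
Salt term: 16.6 × (-2) = -33.2
GC term: 0.41 × 70.588 = 28.941; length term: −600/51 = −11.765
Tm = 81.5 + (-33.2) + 28.941 − 11.765 = 65.476 → 65.5°C

65.5°C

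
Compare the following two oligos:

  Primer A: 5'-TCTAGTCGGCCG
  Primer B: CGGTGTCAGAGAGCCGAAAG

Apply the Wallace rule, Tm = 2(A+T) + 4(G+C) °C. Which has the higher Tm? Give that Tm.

Primer B, 64°C

Primer A: A+T=4, G+C=8 → Tm = 2(4)+4(8) = 40°C
Primer B: A+T=8, G+C=12 → Tm = 2(8)+4(12) = 64°C
40°C vs 64°C → primer B is higher.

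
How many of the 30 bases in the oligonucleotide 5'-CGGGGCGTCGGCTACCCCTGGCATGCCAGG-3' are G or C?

Counting bases: G=12, T=4, C=11, A=3
Total G or C: 12 + 11 = 23

23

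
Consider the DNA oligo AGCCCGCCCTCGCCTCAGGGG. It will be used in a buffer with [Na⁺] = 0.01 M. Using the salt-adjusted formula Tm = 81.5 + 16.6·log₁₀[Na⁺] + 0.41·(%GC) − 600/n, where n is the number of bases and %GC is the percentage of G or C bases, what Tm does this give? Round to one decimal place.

52.9°C

Length n = 21. Base counts: T=2, G=7, A=2, C=10
G+C = 17, so %GC = 17/21 × 100 = 80.952%
Salt term: 16.6 × (-2) = -33.2
GC term: 0.41 × 80.952 = 33.19; length term: −600/21 = −28.571
Tm = 81.5 + (-33.2) + 33.19 − 28.571 = 52.919 → 52.9°C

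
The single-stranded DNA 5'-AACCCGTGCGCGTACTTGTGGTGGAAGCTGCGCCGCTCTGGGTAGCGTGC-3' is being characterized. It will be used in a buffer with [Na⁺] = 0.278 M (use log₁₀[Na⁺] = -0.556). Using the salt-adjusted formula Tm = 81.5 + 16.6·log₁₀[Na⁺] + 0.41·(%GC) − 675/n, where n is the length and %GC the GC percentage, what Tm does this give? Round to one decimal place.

85.8°C

Length n = 50. Scanning the sequence gives A=6, C=14, T=11, G=19.
G+C = 33, so %GC = 33/50 × 100 = 66%
Salt term: 16.6 × (-0.556) = -9.23
GC term: 0.41 × 66 = 27.06; length term: −675/50 = −13.5
Tm = 81.5 + (-9.23) + 27.06 − 13.5 = 85.83 → 85.8°C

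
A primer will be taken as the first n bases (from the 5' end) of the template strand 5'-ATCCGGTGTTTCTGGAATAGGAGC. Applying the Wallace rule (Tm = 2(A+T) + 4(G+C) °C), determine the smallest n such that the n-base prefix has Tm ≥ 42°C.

n = 14

First 13 bases: ATCCGGTGTTTCT → Tm = 38°C (< 42°C)
First 14 bases: ATCCGGTGTTTCTG → Tm = 42°C (≥ 42°C)
Each additional base adds 2°C (A/T) or 4°C (G/C), so Tm is non-decreasing in n; n = 14 is the first length to reach 42°C.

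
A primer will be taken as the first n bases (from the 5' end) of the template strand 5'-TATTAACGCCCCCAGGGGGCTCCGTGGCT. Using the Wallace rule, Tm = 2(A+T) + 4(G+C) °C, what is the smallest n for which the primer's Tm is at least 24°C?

n = 9

First 8 bases: TATTAACG → Tm = 20°C (< 24°C)
First 9 bases: TATTAACGC → Tm = 24°C (≥ 24°C)
Each additional base adds 2°C (A/T) or 4°C (G/C), so Tm is non-decreasing in n; n = 9 is the first length to reach 24°C.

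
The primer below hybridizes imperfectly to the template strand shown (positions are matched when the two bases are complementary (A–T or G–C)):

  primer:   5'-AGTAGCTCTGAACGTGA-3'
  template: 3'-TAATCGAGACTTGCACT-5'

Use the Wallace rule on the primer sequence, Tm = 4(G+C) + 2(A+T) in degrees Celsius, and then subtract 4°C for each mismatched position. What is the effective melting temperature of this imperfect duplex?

46°C

Primer base counts: A=5, T=4, G=5, C=3 → A+T=9, G+C=8
Perfect-match Tm = 2(9) + 4(8) = 18 + 32 = 50°C
Mismatches (positions where the bases are not complementary): 1 (at position 2)
Effective Tm = 50 − 1×4 = 50 − 4 = 46°C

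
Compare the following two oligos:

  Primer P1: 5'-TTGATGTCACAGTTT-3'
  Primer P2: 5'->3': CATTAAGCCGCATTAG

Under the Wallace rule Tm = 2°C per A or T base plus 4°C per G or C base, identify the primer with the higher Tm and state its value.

Primer P1: A+T=10, G+C=5 → Tm = 2(10)+4(5) = 40°C
Primer P2: A+T=9, G+C=7 → Tm = 2(9)+4(7) = 46°C
40°C vs 46°C → primer P2 is higher.

Primer P2, 46°C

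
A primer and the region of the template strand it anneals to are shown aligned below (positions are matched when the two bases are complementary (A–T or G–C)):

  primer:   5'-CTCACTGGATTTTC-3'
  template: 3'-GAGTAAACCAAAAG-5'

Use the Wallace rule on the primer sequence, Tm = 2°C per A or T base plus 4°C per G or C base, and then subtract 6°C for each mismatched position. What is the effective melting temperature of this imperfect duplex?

Primer base counts: A=2, T=6, G=2, C=4 → A+T=8, G+C=6
Perfect-match Tm = 2(8) + 4(6) = 16 + 24 = 40°C
Mismatches (positions where the bases are not complementary): 3 (at positions 5, 7, 9)
Effective Tm = 40 − 3×6 = 40 − 18 = 22°C

22°C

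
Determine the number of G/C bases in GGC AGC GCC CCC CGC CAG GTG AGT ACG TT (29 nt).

Counting bases: T=4, A=4, C=11, G=10
G+C = 10 + 11 = 21

21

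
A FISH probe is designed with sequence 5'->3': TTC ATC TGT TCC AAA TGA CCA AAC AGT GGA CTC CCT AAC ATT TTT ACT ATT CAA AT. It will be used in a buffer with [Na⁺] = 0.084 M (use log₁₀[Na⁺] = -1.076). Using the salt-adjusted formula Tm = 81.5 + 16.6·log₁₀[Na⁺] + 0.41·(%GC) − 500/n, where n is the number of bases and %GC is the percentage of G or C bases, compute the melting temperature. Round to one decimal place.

Length n = 56. Counting bases: A=18, T=19, G=5, C=14
G+C = 19, so %GC = 19/56 × 100 = 33.929%
Salt term: 16.6 × (-1.076) = -17.862
GC term: 0.41 × 33.929 = 13.911; length term: −500/56 = −8.929
Tm = 81.5 + (-17.862) + 13.911 − 8.929 = 68.62 → 68.6°C

68.6°C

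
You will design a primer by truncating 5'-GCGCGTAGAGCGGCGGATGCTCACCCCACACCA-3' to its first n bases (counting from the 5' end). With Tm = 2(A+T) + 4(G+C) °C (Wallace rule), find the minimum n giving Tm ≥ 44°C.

n = 13

First 12 bases: GCGCGTAGAGCG → Tm = 42°C (< 44°C)
First 13 bases: GCGCGTAGAGCGG → Tm = 46°C (≥ 44°C)
Since every base adds ≥2°C, Tm only increases with n, so the threshold is first crossed at n = 13.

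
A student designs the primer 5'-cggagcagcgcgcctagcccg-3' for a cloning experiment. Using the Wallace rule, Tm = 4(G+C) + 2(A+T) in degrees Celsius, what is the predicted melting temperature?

Counting bases: A=3, C=9, G=8, T=1
AT pairs contribute 4, GC pairs contribute 17.
Tm = 2×4 + 4×17 = 76°C

76°C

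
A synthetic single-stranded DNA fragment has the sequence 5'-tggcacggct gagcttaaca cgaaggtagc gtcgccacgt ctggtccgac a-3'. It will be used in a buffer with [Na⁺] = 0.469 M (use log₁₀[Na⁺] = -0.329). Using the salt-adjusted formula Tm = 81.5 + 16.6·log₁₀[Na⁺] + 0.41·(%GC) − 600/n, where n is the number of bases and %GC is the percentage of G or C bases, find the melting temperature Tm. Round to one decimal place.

Length n = 51. C=15, A=11, T=9, G=16
G+C = 31, so %GC = 31/51 × 100 = 60.784%
Salt term: 16.6 × (-0.329) = -5.461
GC term: 0.41 × 60.784 = 24.921; length term: −600/51 = −11.765
Tm = 81.5 + (-5.461) + 24.921 − 11.765 = 89.195 → 89.2°C

89.2°C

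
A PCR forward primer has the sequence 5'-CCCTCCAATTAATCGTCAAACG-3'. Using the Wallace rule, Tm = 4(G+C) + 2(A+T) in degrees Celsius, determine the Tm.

T=5, C=8, G=2, A=7
A+T = 12, G+C = 10
Tm = 2(12) + 4(10) = 24 + 40 = 64°C

64°C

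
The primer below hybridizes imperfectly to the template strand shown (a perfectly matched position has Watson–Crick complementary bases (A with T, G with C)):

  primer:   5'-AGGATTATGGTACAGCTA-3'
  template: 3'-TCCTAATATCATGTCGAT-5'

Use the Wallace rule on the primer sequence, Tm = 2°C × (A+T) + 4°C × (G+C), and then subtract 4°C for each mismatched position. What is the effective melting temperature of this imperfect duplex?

Primer base counts: A=6, T=5, G=5, C=2 → A+T=11, G+C=7
Perfect-match Tm = 2(11) + 4(7) = 22 + 28 = 50°C
Mismatches (positions where the bases are not complementary): 1 (at position 9)
Effective Tm = 50 − 1×4 = 50 − 4 = 46°C

46°C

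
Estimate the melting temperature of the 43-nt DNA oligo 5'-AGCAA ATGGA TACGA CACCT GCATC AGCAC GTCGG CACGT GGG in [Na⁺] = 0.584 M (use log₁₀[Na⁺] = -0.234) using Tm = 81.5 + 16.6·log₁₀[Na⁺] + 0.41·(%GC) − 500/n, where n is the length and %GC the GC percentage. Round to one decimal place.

Length n = 43. G=13, A=12, T=6, C=12
G+C = 25, so %GC = 25/43 × 100 = 58.14%
Salt term: 16.6 × (-0.234) = -3.884
GC term: 0.41 × 58.14 = 23.837; length term: −500/43 = −11.628
Tm = 81.5 + (-3.884) + 23.837 − 11.628 = 89.825 → 89.8°C

89.8°C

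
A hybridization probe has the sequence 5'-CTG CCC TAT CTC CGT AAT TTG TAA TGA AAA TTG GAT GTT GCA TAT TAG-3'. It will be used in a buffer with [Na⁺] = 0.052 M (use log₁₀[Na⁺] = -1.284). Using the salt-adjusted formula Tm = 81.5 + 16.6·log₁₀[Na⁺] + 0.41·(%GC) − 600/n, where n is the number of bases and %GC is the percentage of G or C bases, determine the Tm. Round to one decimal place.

62.2°C

Length n = 48. Base counts: A=13, C=8, T=18, G=9
G+C = 17, so %GC = 17/48 × 100 = 35.417%
Salt term: 16.6 × (-1.284) = -21.314
GC term: 0.41 × 35.417 = 14.521; length term: −600/48 = −12.5
Tm = 81.5 + (-21.314) + 14.521 − 12.5 = 62.207 → 62.2°C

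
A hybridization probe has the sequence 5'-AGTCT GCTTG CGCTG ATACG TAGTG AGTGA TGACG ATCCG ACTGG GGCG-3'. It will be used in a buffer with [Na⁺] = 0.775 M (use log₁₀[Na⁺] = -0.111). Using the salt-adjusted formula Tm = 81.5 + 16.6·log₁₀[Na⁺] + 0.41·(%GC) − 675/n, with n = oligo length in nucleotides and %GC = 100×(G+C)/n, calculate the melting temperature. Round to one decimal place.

Length n = 49. T=12, C=10, G=18, A=9
G+C = 28, so %GC = 28/49 × 100 = 57.143%
Salt term: 16.6 × (-0.111) = -1.843
GC term: 0.41 × 57.143 = 23.429; length term: −675/49 = −13.776
Tm = 81.5 + (-1.843) + 23.429 − 13.776 = 89.31 → 89.3°C

89.3°C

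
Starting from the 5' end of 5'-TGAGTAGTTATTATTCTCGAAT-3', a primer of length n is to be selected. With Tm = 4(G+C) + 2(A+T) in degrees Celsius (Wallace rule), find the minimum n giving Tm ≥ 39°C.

n = 16

First 15 bases: TGAGTAGTTATTATT → Tm = 36°C (< 39°C)
First 16 bases: TGAGTAGTTATTATTC → Tm = 40°C (≥ 39°C)
Each additional base adds 2°C (A/T) or 4°C (G/C), so Tm is non-decreasing in n; n = 16 is the first length to reach 39°C.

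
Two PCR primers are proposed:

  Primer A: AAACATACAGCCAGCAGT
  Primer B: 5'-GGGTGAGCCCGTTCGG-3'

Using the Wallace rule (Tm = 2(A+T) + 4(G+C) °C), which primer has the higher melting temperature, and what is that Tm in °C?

Primer B, 56°C

Primer A: A+T=10, G+C=8 → Tm = 2(10)+4(8) = 52°C
Primer B: A+T=4, G+C=12 → Tm = 2(4)+4(12) = 56°C
52°C vs 56°C → primer B is higher.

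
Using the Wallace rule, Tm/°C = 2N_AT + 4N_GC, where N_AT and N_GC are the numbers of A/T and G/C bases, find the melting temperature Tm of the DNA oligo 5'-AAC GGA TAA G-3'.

28°C

Base counts: C=1, T=1, A=5, G=3
A+T = 6, G+C = 4
Tm = 4·4 + 2·6 = 16 + 12 = 28°C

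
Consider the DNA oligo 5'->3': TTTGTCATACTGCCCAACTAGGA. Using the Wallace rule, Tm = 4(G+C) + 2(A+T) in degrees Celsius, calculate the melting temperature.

Scanning the sequence gives G=4, T=7, C=6, A=6.
AT pairs contribute 13, GC pairs contribute 10.
Tm = 2(13) + 4(10) = 26 + 40 = 66°C

66°C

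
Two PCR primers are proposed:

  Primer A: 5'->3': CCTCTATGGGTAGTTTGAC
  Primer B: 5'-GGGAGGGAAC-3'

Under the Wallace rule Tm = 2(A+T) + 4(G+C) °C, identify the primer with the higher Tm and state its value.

Primer A, 56°C

Primer A: A+T=10, G+C=9 → Tm = 2(10)+4(9) = 56°C
Primer B: A+T=3, G+C=7 → Tm = 2(3)+4(7) = 34°C
56°C vs 34°C → primer A is higher.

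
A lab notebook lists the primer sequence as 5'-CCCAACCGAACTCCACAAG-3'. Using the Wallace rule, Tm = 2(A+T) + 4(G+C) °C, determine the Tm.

60°C

Counting bases: T=1, G=2, C=9, A=7
So N_AT = 8 and N_GC = 11.
Tm = 2(8) + 4(11) = 16 + 44 = 60°C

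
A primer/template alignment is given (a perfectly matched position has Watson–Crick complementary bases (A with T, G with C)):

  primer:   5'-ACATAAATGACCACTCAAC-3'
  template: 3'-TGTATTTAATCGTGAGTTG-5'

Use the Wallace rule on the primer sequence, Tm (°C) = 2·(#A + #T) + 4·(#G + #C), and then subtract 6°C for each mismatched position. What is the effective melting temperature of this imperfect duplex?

Primer base counts: A=9, T=3, G=1, C=6 → A+T=12, G+C=7
Perfect-match Tm = 2(12) + 4(7) = 24 + 28 = 52°C
Mismatches (positions where the bases are not complementary): 2 (at positions 9, 11)
Effective Tm = 52 − 2×6 = 52 − 12 = 40°C

40°C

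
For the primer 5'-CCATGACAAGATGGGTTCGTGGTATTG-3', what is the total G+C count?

13

Base counts: C=4, T=8, G=9, A=6
Total G or C: 9 + 4 = 13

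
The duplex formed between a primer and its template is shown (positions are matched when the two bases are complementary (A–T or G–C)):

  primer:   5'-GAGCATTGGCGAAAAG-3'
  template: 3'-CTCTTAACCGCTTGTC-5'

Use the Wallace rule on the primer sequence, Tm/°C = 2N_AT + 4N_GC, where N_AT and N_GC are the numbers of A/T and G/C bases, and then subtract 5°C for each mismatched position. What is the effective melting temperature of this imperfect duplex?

Primer base counts: A=6, T=2, G=6, C=2 → A+T=8, G+C=8
Perfect-match Tm = 2(8) + 4(8) = 16 + 32 = 48°C
Mismatches (positions where the bases are not complementary): 2 (at positions 4, 14)
Effective Tm = 48 − 2×5 = 48 − 10 = 38°C

38°C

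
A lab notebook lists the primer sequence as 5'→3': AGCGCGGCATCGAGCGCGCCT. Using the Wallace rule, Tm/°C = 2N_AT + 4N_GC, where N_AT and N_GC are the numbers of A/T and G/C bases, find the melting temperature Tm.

Counting bases: G=8, T=2, C=8, A=3
A+T = 5, G+C = 16
Tm = 4·16 + 2·5 = 64 + 10 = 74°C

74°C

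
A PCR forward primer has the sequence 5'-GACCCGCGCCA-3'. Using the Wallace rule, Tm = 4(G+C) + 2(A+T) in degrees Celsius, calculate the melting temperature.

40°C

T=0, A=2, G=3, C=6
So N_AT = 2 and N_GC = 9.
Tm = 4·9 + 2·2 = 36 + 4 = 40°C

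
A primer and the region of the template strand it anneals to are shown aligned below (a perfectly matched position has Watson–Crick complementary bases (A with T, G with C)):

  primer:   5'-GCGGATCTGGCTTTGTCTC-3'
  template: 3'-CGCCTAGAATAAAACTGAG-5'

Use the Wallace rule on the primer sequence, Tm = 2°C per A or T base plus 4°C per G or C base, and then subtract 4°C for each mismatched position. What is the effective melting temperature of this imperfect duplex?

Primer base counts: A=1, T=7, G=6, C=5 → A+T=8, G+C=11
Perfect-match Tm = 2(8) + 4(11) = 16 + 44 = 60°C
Mismatches (positions where the bases are not complementary): 4 (at positions 9, 10, 11, 16)
Effective Tm = 60 − 4×4 = 60 − 16 = 44°C

44°C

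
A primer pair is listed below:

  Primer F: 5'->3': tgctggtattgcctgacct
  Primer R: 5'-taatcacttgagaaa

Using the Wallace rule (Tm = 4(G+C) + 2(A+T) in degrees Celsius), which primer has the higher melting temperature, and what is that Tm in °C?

Primer F: A+T=9, G+C=10 → Tm = 2(9)+4(10) = 58°C
Primer R: A+T=11, G+C=4 → Tm = 2(11)+4(4) = 38°C
58°C vs 38°C → primer F is higher.

Primer F, 58°C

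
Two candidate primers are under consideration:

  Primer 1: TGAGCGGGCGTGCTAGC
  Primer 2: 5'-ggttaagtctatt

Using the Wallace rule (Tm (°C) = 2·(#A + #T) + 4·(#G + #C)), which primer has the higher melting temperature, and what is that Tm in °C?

Primer 1, 58°C

Primer 1: A+T=5, G+C=12 → Tm = 2(5)+4(12) = 58°C
Primer 2: A+T=9, G+C=4 → Tm = 2(9)+4(4) = 34°C
58°C vs 34°C → primer 1 is higher.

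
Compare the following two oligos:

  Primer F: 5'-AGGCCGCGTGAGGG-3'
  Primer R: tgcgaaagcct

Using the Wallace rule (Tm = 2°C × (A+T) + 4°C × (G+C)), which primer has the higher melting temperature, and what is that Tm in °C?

Primer F, 50°C

Primer F: A+T=3, G+C=11 → Tm = 2(3)+4(11) = 50°C
Primer R: A+T=5, G+C=6 → Tm = 2(5)+4(6) = 34°C
50°C vs 34°C → primer F is higher.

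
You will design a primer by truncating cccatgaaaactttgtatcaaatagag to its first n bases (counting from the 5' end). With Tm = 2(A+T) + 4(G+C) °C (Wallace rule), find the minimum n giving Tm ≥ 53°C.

n = 20

First 19 bases: CCCATGAAAACTTTGTATC → Tm = 52°C (< 53°C)
First 20 bases: CCCATGAAAACTTTGTATCA → Tm = 54°C (≥ 53°C)
Each additional base adds 2°C (A/T) or 4°C (G/C), so Tm is non-decreasing in n; n = 20 is the first length to reach 53°C.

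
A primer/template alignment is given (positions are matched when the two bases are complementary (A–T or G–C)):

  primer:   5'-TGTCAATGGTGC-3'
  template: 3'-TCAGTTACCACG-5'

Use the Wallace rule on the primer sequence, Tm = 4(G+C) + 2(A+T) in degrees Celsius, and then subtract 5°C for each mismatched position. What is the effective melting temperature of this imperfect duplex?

Primer base counts: A=2, T=4, G=4, C=2 → A+T=6, G+C=6
Perfect-match Tm = 2(6) + 4(6) = 12 + 24 = 36°C
Mismatches (positions where the bases are not complementary): 1 (at position 1)
Effective Tm = 36 − 1×5 = 36 − 5 = 31°C

31°C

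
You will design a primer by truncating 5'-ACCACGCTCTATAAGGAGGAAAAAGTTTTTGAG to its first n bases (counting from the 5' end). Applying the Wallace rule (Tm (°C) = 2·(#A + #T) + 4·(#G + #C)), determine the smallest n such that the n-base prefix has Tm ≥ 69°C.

n = 25

First 24 bases: ACCACGCTCTATAAGGAGGAAAAA → Tm = 68°C (< 69°C)
First 25 bases: ACCACGCTCTATAAGGAGGAAAAAG → Tm = 72°C (≥ 69°C)
Since every base adds ≥2°C, Tm only increases with n, so the threshold is first crossed at n = 25.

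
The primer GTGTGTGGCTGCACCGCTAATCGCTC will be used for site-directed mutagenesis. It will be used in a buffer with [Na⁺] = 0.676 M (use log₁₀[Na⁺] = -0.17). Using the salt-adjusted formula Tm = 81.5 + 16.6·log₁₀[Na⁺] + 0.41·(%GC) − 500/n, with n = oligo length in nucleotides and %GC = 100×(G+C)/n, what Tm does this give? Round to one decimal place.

Length n = 26. Base counts: A=3, C=8, G=8, T=7
G+C = 16, so %GC = 16/26 × 100 = 61.538%
Salt term: 16.6 × (-0.17) = -2.822
GC term: 0.41 × 61.538 = 25.231; length term: −500/26 = −19.231
Tm = 81.5 + (-2.822) + 25.231 − 19.231 = 84.678 → 84.7°C

84.7°C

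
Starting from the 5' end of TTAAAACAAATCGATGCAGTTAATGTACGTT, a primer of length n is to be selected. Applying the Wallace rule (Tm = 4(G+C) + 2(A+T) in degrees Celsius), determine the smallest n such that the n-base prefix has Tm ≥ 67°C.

First 26 bases: TTAAAACAAATCGATGCAGTTAATGT → Tm = 66°C (< 67°C)
First 27 bases: TTAAAACAAATCGATGCAGTTAATGTA → Tm = 68°C (≥ 67°C)
Each additional base adds 2°C (A/T) or 4°C (G/C), so Tm is non-decreasing in n; n = 27 is the first length to reach 67°C.

n = 27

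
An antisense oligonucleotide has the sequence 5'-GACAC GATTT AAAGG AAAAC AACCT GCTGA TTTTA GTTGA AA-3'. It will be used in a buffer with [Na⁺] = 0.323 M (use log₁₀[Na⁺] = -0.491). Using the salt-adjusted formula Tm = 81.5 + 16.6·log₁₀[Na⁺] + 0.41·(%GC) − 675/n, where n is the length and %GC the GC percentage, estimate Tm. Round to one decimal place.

Length n = 42. Scanning the sequence gives A=17, G=8, C=6, T=11.
G+C = 14, so %GC = 14/42 × 100 = 33.333%
Salt term: 16.6 × (-0.491) = -8.151
GC term: 0.41 × 33.333 = 13.667; length term: −675/42 = −16.071
Tm = 81.5 + (-8.151) + 13.667 − 16.071 = 70.945 → 70.9°C

70.9°C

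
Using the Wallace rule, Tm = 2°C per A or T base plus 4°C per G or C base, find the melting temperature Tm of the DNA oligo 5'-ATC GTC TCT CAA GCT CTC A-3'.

56°C

Scanning the sequence gives G=2, C=7, T=6, A=4.
So N_AT = 10 and N_GC = 9.
Tm = 2×10 + 4×9 = 56°C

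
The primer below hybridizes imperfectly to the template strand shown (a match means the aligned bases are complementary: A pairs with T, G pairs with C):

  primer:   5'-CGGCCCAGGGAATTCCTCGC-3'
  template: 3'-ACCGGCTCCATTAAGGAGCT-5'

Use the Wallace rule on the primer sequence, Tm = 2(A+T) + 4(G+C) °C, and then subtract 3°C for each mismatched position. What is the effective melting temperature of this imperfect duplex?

56°C

Primer base counts: A=3, T=3, G=6, C=8 → A+T=6, G+C=14
Perfect-match Tm = 2(6) + 4(14) = 12 + 56 = 68°C
Mismatches (positions where the bases are not complementary): 4 (at positions 1, 6, 10, 20)
Effective Tm = 68 − 4×3 = 68 − 12 = 56°C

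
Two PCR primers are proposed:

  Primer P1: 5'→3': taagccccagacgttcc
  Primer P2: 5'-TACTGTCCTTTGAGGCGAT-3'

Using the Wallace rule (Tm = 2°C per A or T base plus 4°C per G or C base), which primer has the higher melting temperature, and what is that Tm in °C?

Primer P1: A+T=7, G+C=10 → Tm = 2(7)+4(10) = 54°C
Primer P2: A+T=10, G+C=9 → Tm = 2(10)+4(9) = 56°C
54°C vs 56°C → primer P2 is higher.

Primer P2, 56°C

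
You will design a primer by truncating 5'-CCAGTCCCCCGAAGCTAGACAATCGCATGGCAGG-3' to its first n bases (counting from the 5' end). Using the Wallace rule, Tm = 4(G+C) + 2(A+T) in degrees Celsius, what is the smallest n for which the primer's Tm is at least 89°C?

n = 29

First 28 bases: CCAGTCCCCCGAAGCTAGACAATCGCAT → Tm = 88°C (< 89°C)
First 29 bases: CCAGTCCCCCGAAGCTAGACAATCGCATG → Tm = 92°C (≥ 89°C)
Each additional base adds 2°C (A/T) or 4°C (G/C), so Tm is non-decreasing in n; n = 29 is the first length to reach 89°C.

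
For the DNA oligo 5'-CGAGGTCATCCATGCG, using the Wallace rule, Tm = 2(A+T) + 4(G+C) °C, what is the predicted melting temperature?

52°C

G=5, T=3, C=5, A=3
AT pairs contribute 6, GC pairs contribute 10.
Tm = 2×6 + 4×10 = 52°C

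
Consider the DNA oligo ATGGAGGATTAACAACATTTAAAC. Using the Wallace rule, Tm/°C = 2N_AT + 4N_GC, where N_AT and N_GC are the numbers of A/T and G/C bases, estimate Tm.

A=11, G=4, T=6, C=3
AT pairs contribute 17, GC pairs contribute 7.
Tm = 2(17) + 4(7) = 34 + 28 = 62°C

62°C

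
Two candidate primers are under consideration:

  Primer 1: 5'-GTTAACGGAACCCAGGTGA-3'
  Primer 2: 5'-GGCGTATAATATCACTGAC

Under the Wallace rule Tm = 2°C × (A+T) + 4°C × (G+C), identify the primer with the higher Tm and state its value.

Primer 1, 58°C

Primer 1: A+T=9, G+C=10 → Tm = 2(9)+4(10) = 58°C
Primer 2: A+T=11, G+C=8 → Tm = 2(11)+4(8) = 54°C
58°C vs 54°C → primer 1 is higher.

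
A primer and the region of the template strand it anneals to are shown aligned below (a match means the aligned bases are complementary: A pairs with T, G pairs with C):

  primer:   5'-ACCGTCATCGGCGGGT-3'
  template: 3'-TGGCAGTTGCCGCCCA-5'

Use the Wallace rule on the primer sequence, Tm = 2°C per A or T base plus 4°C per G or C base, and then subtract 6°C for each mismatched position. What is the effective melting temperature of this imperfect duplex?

48°C

Primer base counts: A=2, T=3, G=6, C=5 → A+T=5, G+C=11
Perfect-match Tm = 2(5) + 4(11) = 10 + 44 = 54°C
Mismatches (positions where the bases are not complementary): 1 (at position 8)
Effective Tm = 54 − 1×6 = 54 − 6 = 48°C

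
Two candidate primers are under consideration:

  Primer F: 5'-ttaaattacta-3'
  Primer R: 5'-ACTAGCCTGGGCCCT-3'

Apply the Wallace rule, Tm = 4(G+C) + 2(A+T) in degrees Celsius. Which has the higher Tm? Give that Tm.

Primer F: A+T=10, G+C=1 → Tm = 2(10)+4(1) = 24°C
Primer R: A+T=5, G+C=10 → Tm = 2(5)+4(10) = 50°C
24°C vs 50°C → primer R is higher.

Primer R, 50°C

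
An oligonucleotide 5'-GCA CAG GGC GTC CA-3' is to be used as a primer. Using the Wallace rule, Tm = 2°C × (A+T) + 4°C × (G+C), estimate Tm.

48°C

Scanning the sequence gives A=3, G=5, T=1, C=5.
AT pairs contribute 4, GC pairs contribute 10.
Tm = 2×4 + 4×10 = 48°C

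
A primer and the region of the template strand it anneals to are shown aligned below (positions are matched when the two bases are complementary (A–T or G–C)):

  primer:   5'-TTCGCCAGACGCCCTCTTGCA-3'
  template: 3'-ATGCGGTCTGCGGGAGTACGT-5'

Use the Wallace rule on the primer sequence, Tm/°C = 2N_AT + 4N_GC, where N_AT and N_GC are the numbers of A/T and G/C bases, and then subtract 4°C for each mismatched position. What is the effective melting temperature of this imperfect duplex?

Primer base counts: A=3, T=5, G=4, C=9 → A+T=8, G+C=13
Perfect-match Tm = 2(8) + 4(13) = 16 + 52 = 68°C
Mismatches (positions where the bases are not complementary): 2 (at positions 2, 17)
Effective Tm = 68 − 2×4 = 68 − 8 = 60°C

60°C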